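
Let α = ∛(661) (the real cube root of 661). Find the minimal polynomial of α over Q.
m_α(x) = x^3 - 661

α satisfies α^3 = 661, so x^3 - 661 annihilates α. By the rational root test, a rational root p/q (in lowest terms) of x^3 - 661 would satisfy p^3 = 661 q^3, forcing q = 1 and p^3 = 661; but 661 is not a perfect cube, contradiction. A monic cubic over Q with no rational root is irreducible (any nontrivial factorization would include a linear factor). Hence x^3 - 661 is the minimal polynomial of α, and in particular [Q(α):Q] = 3.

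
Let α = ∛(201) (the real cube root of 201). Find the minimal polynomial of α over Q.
m_α(x) = x^3 - 201

α satisfies α^3 = 201, so x^3 - 201 annihilates α. By the rational root test, a rational root p/q (in lowest terms) of x^3 - 201 would satisfy p^3 = 201 q^3, forcing q = 1 and p^3 = 201; but 201 is not a perfect cube, contradiction. A monic cubic over Q with no rational root is irreducible (any nontrivial factorization would include a linear factor). Hence x^3 - 201 is the minimal polynomial of α, and in particular [Q(α):Q] = 3.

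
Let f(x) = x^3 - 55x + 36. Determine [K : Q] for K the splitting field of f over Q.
[K : Q] = 6

By the rational root test, any rational root of the monic integer polynomial f(x) = x^3 - 55x + 36 must be an integer dividing the constant term 36, i.e. one of ±{1, 2, 3, 4, 6, 9, 12, 18, 36}. Evaluating: f(1) = -18, f(-1) = 90, f(2) = -66, f(-2) = 138, f(3) = -102, f(-3) = 174, f(4) = -120, f(-4) = 192, f(6) = -78, f(-6) = 150, f(9) = 270, f(-9) = -198, f(12) = 1104, f(-12) = -1032, f(18) = 4878, f(-18) = -4806, f(36) = 44712, f(-36) = -44640; none is 0, so f has no rational root and is therefore irreducible over Q (a cubic with no linear factor over a field is irreducible). For an irreducible cubic, the Galois group is A_3 or S_3 according as the discriminant disc(f) = -4a^3 - 27b^2 = -4·(-55)^3 - 27·(36)^2 = 630508 is or is not a square in Q. Here disc(f) = 630508 is not a perfect square in Q, so the Galois group of f over Q is not contained in A_3 and must be all of S_3. The splitting field has degree |S_3| = 6 over Q, so [K : Q] = 6.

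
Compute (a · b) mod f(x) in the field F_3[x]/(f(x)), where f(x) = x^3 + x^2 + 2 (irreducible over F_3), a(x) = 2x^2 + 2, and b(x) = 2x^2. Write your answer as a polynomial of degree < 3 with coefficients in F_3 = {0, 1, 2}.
a · b ≡ 2x^2 + x + 2 (mod f(x))

Multiply in F_3[x]: a(x)·b(x) = (2x^2 + 2)·(2x^2) = x^4 + x^2. This has degree ≥ 3, so divide by f(x) over F_3: x^4 + x^2 = (x + 2)·(x^3 + x^2 + 2) + (2x^2 + x + 2). Hence a·b ≡ 2x^2 + x + 2 (mod f). (F_3[x]/(f) is a field with 3^3 = 27 elements since f is irreducible of degree 3.)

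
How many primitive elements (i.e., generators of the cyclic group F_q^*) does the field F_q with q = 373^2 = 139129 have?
There are φ(139128) = 38400 primitive elements

F_q^* is cyclic of order q - 1 = 139128. A cyclic group of order m has exactly φ(m) generators. Here m = 139128 = 2^3 · 3 · 11 · 17 · 31, so the number of primitive elements is φ(139128) = 38400.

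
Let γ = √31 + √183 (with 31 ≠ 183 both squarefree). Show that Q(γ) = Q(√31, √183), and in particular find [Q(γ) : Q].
[Q(γ) : Q] = 4 (equivalently, Q(γ) = Q(√31, √183))

Obviously Q(γ) ⊆ Q(√31, √183), and [Q(√31, √183):Q] = 4 (since 31, 183 are distinct squarefree integers > 1 with 5673 not a perfect square). To show equality we compute the minimal polynomial of γ. From γ = √31 + √183: γ^2 = 31 + 2√(5673) + 183 = 214 + 2√(5673), so γ^2 - 214 = 2√(5673); squaring, (γ^2 - 214)^2 = 4·5673, i.e. γ^4 - 428γ^2 + 45796 - 22692 = 0, i.e. γ^4 - 428γ^2 + 23104 = 0. So γ is a root of x^4 - 428x^2 + 23104. This polynomial is irreducible over Q: it has no rational root (each ±√31 ± √183 is irrational), and any factorization into two quadratics over Q would force √(5673) ∈ Q (pairing opposite roots) or √31, √183 ∈ Q (other pairings), all impossible. Hence [Q(γ):Q] = 4 = [Q(√31, √183):Q], so Q(γ) = Q(√31, √183).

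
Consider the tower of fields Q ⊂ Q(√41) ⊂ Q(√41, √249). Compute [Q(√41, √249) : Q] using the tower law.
[Q(√41, √249) : Q] = 4

[Q(√41):Q] = 2 (min poly x^2 - 41, irreducible since 41 is squarefree > 1). For the top step, suppose √249 ∈ Q(√41), say √249 = c + d√41 with c, d ∈ Q. Squaring: 249 = c^2 + 41d^2 + 2cd√41. Since √41 ∉ Q this forces 2cd = 0. If d = 0 then √249 = c ∈ Q, contradicting 249 squarefree > 1. If c = 0 then 249 = 41d^2, so 41·249 = (41d)^2 is a perfect square in Q — but 41·249 = 10209 is not a perfect square (since 41 and 249 are distinct squarefree integers). Contradiction. Hence √249 ∉ Q(√41), so x^2 - 249 stays irreducible over Q(√41) and [Q(√41, √249) : Q(√41)] = 2. By the tower law, [Q(√41, √249) : Q] = 2 · 2 = 4.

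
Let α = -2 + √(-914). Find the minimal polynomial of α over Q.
m_α(x) = x^2 + 4x + 918

From α + 2 = √(-914), squaring gives (α + 2)^2 = -914, i.e. α^2 + 4α + 4 = -914, so α^2 + 4α + 918 = 0. The discriminant of x^2 + 4x + 918 is (4)^2 - 4·(918) = 16 - 3672 = -3656, and 4·(-914) is not a perfect square in Q since -914 is squarefree and ≠ 1. Hence x^2 + 4x + 918 is irreducible over Q and is the minimal polynomial of α.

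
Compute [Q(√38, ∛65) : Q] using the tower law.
[Q(√38, ∛65) : Q] = 6

Let L = Q(√38, ∛65). Since Q(√38) ⊂ L and [Q(√38):Q] = 2, the tower law gives 2 | [L:Q]. Likewise Q(∛65) ⊂ L with [Q(∛65):Q] = 3 (because 65 is not a perfect cube), so 3 | [L:Q]. As gcd(2,3) = 1, [L:Q] is divisible by 6. Conversely L is generated over Q by √38 and ∛65, so [L:Q] ≤ 2·3 = 6. Therefore [Q(√38, ∛65) : Q] = 6.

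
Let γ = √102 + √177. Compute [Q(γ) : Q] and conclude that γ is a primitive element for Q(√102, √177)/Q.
[Q(γ) : Q] = 4 (equivalently, Q(γ) = Q(√102, √177))

Obviously Q(γ) ⊆ Q(√102, √177), and [Q(√102, √177):Q] = 4 (since 102, 177 are distinct squarefree integers > 1 with 18054 not a perfect square). To show equality we compute the minimal polynomial of γ. From γ = √102 + √177: γ^2 = 102 + 2√(18054) + 177 = 279 + 2√(18054), so γ^2 - 279 = 2√(18054); squaring, (γ^2 - 279)^2 = 4·18054, i.e. γ^4 - 558γ^2 + 77841 - 72216 = 0, i.e. γ^4 - 558γ^2 + 5625 = 0. So γ is a root of x^4 - 558x^2 + 5625. This polynomial is irreducible over Q: it has no rational root (each ±√102 ± √177 is irrational), and any factorization into two quadratics over Q would force √(18054) ∈ Q (pairing opposite roots) or √102, √177 ∈ Q (other pairings), all impossible. Hence [Q(γ):Q] = 4 = [Q(√102, √177):Q], so Q(γ) = Q(√102, √177).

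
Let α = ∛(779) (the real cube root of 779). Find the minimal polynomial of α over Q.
m_α(x) = x^3 - 779

α satisfies α^3 = 779, so x^3 - 779 annihilates α. By the rational root test, a rational root p/q (in lowest terms) of x^3 - 779 would satisfy p^3 = 779 q^3, forcing q = 1 and p^3 = 779; but 779 is not a perfect cube, contradiction. A monic cubic over Q with no rational root is irreducible (any nontrivial factorization would include a linear factor). Hence x^3 - 779 is the minimal polynomial of α, and in particular [Q(α):Q] = 3.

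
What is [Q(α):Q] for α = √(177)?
[Q(α):Q] = 2

[Q(α):Q] equals the degree of the minimal polynomial of α. Here α^2 = 177 and x^2 - 177 is irreducible (d = 177 is squarefree, ≠ 1, hence not a square), so deg(m_α) = 2. Thus [Q(α):Q] = 2.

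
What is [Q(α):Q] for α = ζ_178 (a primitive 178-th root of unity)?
[Q(α):Q] = 88

The minimal polynomial of ζ_178 over Q is the 178-th cyclotomic polynomial Φ_178(x), which is irreducible over Q and has degree φ(178) = 88. Hence [Q(α):Q] = φ(178) = 88.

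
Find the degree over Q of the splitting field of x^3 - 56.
[K : Q] = 6

The roots of x^3 - 56 are ∛56, ω∛56, ω^2∛56 where ω = e^(2πi/3) is a primitive cube root of unity, so K = Q(∛56, ω). Now [Q(∛56):Q] = 3 (since 56 is not a perfect cube, x^3 - 56 is irreducible) and [Q(ω):Q] = 2. Both 2 and 3 divide [K:Q], and [K:Q] ≤ 3·2 = 6, so [K:Q] = 6. (Equivalently: Q(∛56) ⊂ R but ω ∉ R, so [K : Q(∛56)] = 2.)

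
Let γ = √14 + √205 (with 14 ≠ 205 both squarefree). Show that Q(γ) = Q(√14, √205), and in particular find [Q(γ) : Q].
[Q(γ) : Q] = 4 (equivalently, Q(γ) = Q(√14, √205))

Obviously Q(γ) ⊆ Q(√14, √205), and [Q(√14, √205):Q] = 4 (since 14, 205 are distinct squarefree integers > 1 with 2870 not a perfect square). To show equality we compute the minimal polynomial of γ. From γ = √14 + √205: γ^2 = 14 + 2√(2870) + 205 = 219 + 2√(2870), so γ^2 - 219 = 2√(2870); squaring, (γ^2 - 219)^2 = 4·2870, i.e. γ^4 - 438γ^2 + 47961 - 11480 = 0, i.e. γ^4 - 438γ^2 + 36481 = 0. So γ is a root of x^4 - 438x^2 + 36481. This polynomial is irreducible over Q: it has no rational root (each ±√14 ± √205 is irrational), and any factorization into two quadratics over Q would force √(2870) ∈ Q (pairing opposite roots) or √14, √205 ∈ Q (other pairings), all impossible. Hence [Q(γ):Q] = 4 = [Q(√14, √205):Q], so Q(γ) = Q(√14, √205).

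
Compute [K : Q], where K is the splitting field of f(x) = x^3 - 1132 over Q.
[K : Q] = 6

The roots of x^3 - 1132 are ∛1132, ω∛1132, ω^2∛1132 where ω = e^(2πi/3) is a primitive cube root of unity, so K = Q(∛1132, ω). Now [Q(∛1132):Q] = 3 (since 1132 is not a perfect cube, x^3 - 1132 is irreducible) and [Q(ω):Q] = 2. Both 2 and 3 divide [K:Q], and [K:Q] ≤ 3·2 = 6, so [K:Q] = 6. (Equivalently: Q(∛1132) ⊂ R but ω ∉ R, so [K : Q(∛1132)] = 2.)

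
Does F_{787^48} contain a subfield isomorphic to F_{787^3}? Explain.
Yes: F_{787^3} is a subfield of F_{787^48}

F_{p^m} embeds in F_{p^n} iff m | n (since F_{p^n} is the splitting field of x^(p^n) - x, and F_{p^m} ⊂ F_{p^n} forces p^n to be a power of p^m, i.e. m | n; conversely if m | n then every root of x^(p^m) - x is a root of x^(p^n) - x). Here 3 | 48 (since 48 = 16·3), so F_{787^3} is a subfield of F_{787^48}, and [F_{787^48} : F_{787^3}] = 48/3 = 16.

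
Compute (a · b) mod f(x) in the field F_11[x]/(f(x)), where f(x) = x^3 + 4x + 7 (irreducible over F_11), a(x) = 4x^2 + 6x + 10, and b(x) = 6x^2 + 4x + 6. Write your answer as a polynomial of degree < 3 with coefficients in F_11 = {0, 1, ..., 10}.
a · b ≡ x^2 + 8x + 4 (mod f(x))

Multiply in F_11[x]: a(x)·b(x) = (4x^2 + 6x + 10)·(6x^2 + 4x + 6) = 2x^4 + 8x^3 + 9x^2 + 10x + 5. This has degree ≥ 3, so divide by f(x) over F_11: 2x^4 + 8x^3 + 9x^2 + 10x + 5 = (2x + 8)·(x^3 + 4x + 7) + (x^2 + 8x + 4). Hence a·b ≡ x^2 + 8x + 4 (mod f). (F_11[x]/(f) is a field with 11^3 = 1331 elements since f is irreducible of degree 3.)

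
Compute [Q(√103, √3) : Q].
[Q(√103, √3) : Q] = 4

[Q(√103):Q] = 2 (min poly x^2 - 103, irreducible since 103 is squarefree > 1). For the top step, suppose √3 ∈ Q(√103), say √3 = c + d√103 with c, d ∈ Q. Squaring: 3 = c^2 + 103d^2 + 2cd√103. Since √103 ∉ Q this forces 2cd = 0. If d = 0 then √3 = c ∈ Q, contradicting 3 squarefree > 1. If c = 0 then 3 = 103d^2, so 103·3 = (103d)^2 is a perfect square in Q — but 103·3 = 309 is not a perfect square (since 103 and 3 are distinct squarefree integers). Contradiction. Hence √3 ∉ Q(√103), so x^2 - 3 stays irreducible over Q(√103) and [Q(√103, √3) : Q(√103)] = 2. By the tower law, [Q(√103, √3) : Q] = 2 · 2 = 4.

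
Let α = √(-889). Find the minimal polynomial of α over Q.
m_α(x) = x^2 + 889

α satisfies α^2 + 889 = 0, so x^2 + 889 annihilates α. Since d = -889 is squarefree and ≠ 1, it is not a perfect square in Q, so x^2 + 889 has no rational root and is therefore irreducible over Q (a degree-2 polynomial over a field is irreducible iff it has no root). Hence m_α(x) = x^2 + 889.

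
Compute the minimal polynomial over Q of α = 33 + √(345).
m_α(x) = x^2 - 66x + 744

From α - 33 = √(345), squaring gives (α - 33)^2 = 345, i.e. α^2 - 66α + 1089 = 345, so α^2 - 66α + 744 = 0. The discriminant of x^2 - 66x + 744 is (-66)^2 - 4·(744) = 4356 - 2976 = 1380, and 4·(345) is not a perfect square in Q since 345 is squarefree and ≠ 1. Hence x^2 - 66x + 744 is irreducible over Q and is the minimal polynomial of α.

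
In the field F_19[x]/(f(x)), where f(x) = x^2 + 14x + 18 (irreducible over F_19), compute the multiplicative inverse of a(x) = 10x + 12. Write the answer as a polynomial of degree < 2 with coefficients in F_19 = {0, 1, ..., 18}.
a(x)^(-1) ≡ 5x + 7 (mod f(x))

Since f is irreducible over F_19, F_19[x]/(f) is a field and a(x) ≠ 0 has an inverse. Apply the extended Euclidean algorithm to f(x) and a(x) in F_19[x]: f(x) = (2x + 18)·a(x) + (11). The last nonzero remainder is the constant 11 = gcd(f, a) in F_19. Back-substituting through the division chain expresses 11 = s(x)·a(x) + t(x)·f(x) with s(x) ≡ 17x + 1 (mod f), so (17x + 1)·a(x) ≡ 11 (mod f). Multiplying by 11^(-1) ≡ 7 in F_19 gives a(x)^(-1) ≡ 7·(17x + 1) ≡ 5x + 7 (mod f). Check: (10x + 12)·(5x + 7) = 12x^2 + 16x + 8 ≡ 1 (mod x^2 + 14x + 18).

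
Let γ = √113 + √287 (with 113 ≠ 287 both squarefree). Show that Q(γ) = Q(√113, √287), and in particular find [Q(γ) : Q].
[Q(γ) : Q] = 4 (equivalently, Q(γ) = Q(√113, √287))

Obviously Q(γ) ⊆ Q(√113, √287), and [Q(√113, √287):Q] = 4 (since 113, 287 are distinct squarefree integers > 1 with 32431 not a perfect square). To show equality we compute the minimal polynomial of γ. From γ = √113 + √287: γ^2 = 113 + 2√(32431) + 287 = 400 + 2√(32431), so γ^2 - 400 = 2√(32431); squaring, (γ^2 - 400)^2 = 4·32431, i.e. γ^4 - 800γ^2 + 160000 - 129724 = 0, i.e. γ^4 - 800γ^2 + 30276 = 0. So γ is a root of x^4 - 800x^2 + 30276. This polynomial is irreducible over Q: it has no rational root (each ±√113 ± √287 is irrational), and any factorization into two quadratics over Q would force √(32431) ∈ Q (pairing opposite roots) or √113, √287 ∈ Q (other pairings), all impossible. Hence [Q(γ):Q] = 4 = [Q(√113, √287):Q], so Q(γ) = Q(√113, √287).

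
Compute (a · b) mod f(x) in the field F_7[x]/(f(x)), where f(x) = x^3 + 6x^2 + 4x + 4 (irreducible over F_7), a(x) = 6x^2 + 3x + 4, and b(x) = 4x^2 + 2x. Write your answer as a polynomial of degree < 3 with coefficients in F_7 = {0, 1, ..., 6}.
a · b ≡ 2x^2 + 4 (mod f(x))

Multiply in F_7[x]: a(x)·b(x) = (6x^2 + 3x + 4)·(4x^2 + 2x) = 3x^4 + 3x^3 + x^2 + x. This has degree ≥ 3, so divide by f(x) over F_7: 3x^4 + 3x^3 + x^2 + x = (3x + 6)·(x^3 + 6x^2 + 4x + 4) + (2x^2 + 4). Hence a·b ≡ 2x^2 + 4 (mod f). (F_7[x]/(f) is a field with 7^3 = 343 elements since f is irreducible of degree 3.)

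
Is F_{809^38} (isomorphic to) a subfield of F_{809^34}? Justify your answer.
No: F_{809^38} is not a subfield of F_{809^34}

F_{p^m} embeds in F_{p^n} iff m | n. Here 38 ∤ 34 (since 34 = 0·38 + 34 with remainder 34 ≠ 0), so F_{809^38} is not a subfield of F_{809^34}. Equivalently: if it were, the tower law would give 38 = [F_{809^38}:F_809] dividing [F_{809^34}:F_809] = 34, contradiction.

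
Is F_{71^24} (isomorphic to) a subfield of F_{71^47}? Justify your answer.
No: F_{71^24} is not a subfield of F_{71^47}

F_{p^m} embeds in F_{p^n} iff m | n. Here 24 ∤ 47 (since 47 = 1·24 + 23 with remainder 23 ≠ 0), so F_{71^24} is not a subfield of F_{71^47}. Equivalently: if it were, the tower law would give 24 = [F_{71^24}:F_71] dividing [F_{71^47}:F_71] = 47, contradiction.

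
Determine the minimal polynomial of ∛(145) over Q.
m_α(x) = x^3 - 145

α satisfies α^3 = 145, so x^3 - 145 annihilates α. By the rational root test, a rational root p/q (in lowest terms) of x^3 - 145 would satisfy p^3 = 145 q^3, forcing q = 1 and p^3 = 145; but 145 is not a perfect cube, contradiction. A monic cubic over Q with no rational root is irreducible (any nontrivial factorization would include a linear factor). Hence x^3 - 145 is the minimal polynomial of α, and in particular [Q(α):Q] = 3.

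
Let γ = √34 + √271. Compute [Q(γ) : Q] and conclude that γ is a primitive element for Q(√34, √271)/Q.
[Q(γ) : Q] = 4 (equivalently, Q(γ) = Q(√34, √271))

Obviously Q(γ) ⊆ Q(√34, √271), and [Q(√34, √271):Q] = 4 (since 34, 271 are distinct squarefree integers > 1 with 9214 not a perfect square). To show equality we compute the minimal polynomial of γ. From γ = √34 + √271: γ^2 = 34 + 2√(9214) + 271 = 305 + 2√(9214), so γ^2 - 305 = 2√(9214); squaring, (γ^2 - 305)^2 = 4·9214, i.e. γ^4 - 610γ^2 + 93025 - 36856 = 0, i.e. γ^4 - 610γ^2 + 56169 = 0. So γ is a root of x^4 - 610x^2 + 56169. This polynomial is irreducible over Q: it has no rational root (each ±√34 ± √271 is irrational), and any factorization into two quadratics over Q would force √(9214) ∈ Q (pairing opposite roots) or √34, √271 ∈ Q (other pairings), all impossible. Hence [Q(γ):Q] = 4 = [Q(√34, √271):Q], so Q(γ) = Q(√34, √271).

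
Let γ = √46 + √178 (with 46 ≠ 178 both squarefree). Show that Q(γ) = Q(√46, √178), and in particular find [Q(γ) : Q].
[Q(γ) : Q] = 4 (equivalently, Q(γ) = Q(√46, √178))

Obviously Q(γ) ⊆ Q(√46, √178), and [Q(√46, √178):Q] = 4 (since 46, 178 are distinct squarefree integers > 1 with 8188 not a perfect square). To show equality we compute the minimal polynomial of γ. From γ = √46 + √178: γ^2 = 46 + 2√(8188) + 178 = 224 + 2√(8188), so γ^2 - 224 = 2√(8188); squaring, (γ^2 - 224)^2 = 4·8188, i.e. γ^4 - 448γ^2 + 50176 - 32752 = 0, i.e. γ^4 - 448γ^2 + 17424 = 0. So γ is a root of x^4 - 448x^2 + 17424. This polynomial is irreducible over Q: it has no rational root (each ±√46 ± √178 is irrational), and any factorization into two quadratics over Q would force √(8188) ∈ Q (pairing opposite roots) or √46, √178 ∈ Q (other pairings), all impossible. Hence [Q(γ):Q] = 4 = [Q(√46, √178):Q], so Q(γ) = Q(√46, √178).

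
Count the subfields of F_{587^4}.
F_{587^4} has 3 subfields

The subfields of F_{p^n} are exactly the fields F_{p^d} for d | n (each is the fixed field of the unique index-d subgroup of Gal(F_{p^n}/F_p) ≅ Z/nZ). The divisors of n = 4 are {1, 2, 4}, giving 3 subfields: F_{587^1}, F_{587^2}, F_{587^4}.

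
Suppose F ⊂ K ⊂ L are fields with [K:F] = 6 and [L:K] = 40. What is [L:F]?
[L:F] = 240

The tower law says that for any tower of field extensions F ⊂ K ⊂ L with finite degrees, [L:F] = [L:K] · [K:F]. Here this gives [L:F] = 40 · 6 = 240.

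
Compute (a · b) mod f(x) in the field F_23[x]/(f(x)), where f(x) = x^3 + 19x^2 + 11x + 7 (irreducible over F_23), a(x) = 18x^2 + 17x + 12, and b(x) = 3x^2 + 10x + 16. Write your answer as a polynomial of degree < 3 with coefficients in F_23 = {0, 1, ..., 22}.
a · b ≡ 9x^2 + 19x + 7 (mod f(x))

Multiply in F_23[x]: a(x)·b(x) = (18x^2 + 17x + 12)·(3x^2 + 10x + 16) = 8x^4 + x^3 + 11x^2 + x + 8. This has degree ≥ 3, so divide by f(x) over F_23: 8x^4 + x^3 + 11x^2 + x + 8 = (8x + 10)·(x^3 + 19x^2 + 11x + 7) + (9x^2 + 19x + 7). Hence a·b ≡ 9x^2 + 19x + 7 (mod f). (F_23[x]/(f) is a field with 23^3 = 12167 elements since f is irreducible of degree 3.)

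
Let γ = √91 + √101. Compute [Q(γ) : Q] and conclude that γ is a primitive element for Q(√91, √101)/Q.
[Q(γ) : Q] = 4 (equivalently, Q(γ) = Q(√91, √101))

Obviously Q(γ) ⊆ Q(√91, √101), and [Q(√91, √101):Q] = 4 (since 91, 101 are distinct squarefree integers > 1 with 9191 not a perfect square). To show equality we compute the minimal polynomial of γ. From γ = √91 + √101: γ^2 = 91 + 2√(9191) + 101 = 192 + 2√(9191), so γ^2 - 192 = 2√(9191); squaring, (γ^2 - 192)^2 = 4·9191, i.e. γ^4 - 384γ^2 + 36864 - 36764 = 0, i.e. γ^4 - 384γ^2 + 100 = 0. So γ is a root of x^4 - 384x^2 + 100. This polynomial is irreducible over Q: it has no rational root (each ±√91 ± √101 is irrational), and any factorization into two quadratics over Q would force √(9191) ∈ Q (pairing opposite roots) or √91, √101 ∈ Q (other pairings), all impossible. Hence [Q(γ):Q] = 4 = [Q(√91, √101):Q], so Q(γ) = Q(√91, √101).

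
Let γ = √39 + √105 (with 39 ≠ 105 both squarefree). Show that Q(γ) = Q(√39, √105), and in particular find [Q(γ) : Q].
[Q(γ) : Q] = 4 (equivalently, Q(γ) = Q(√39, √105))

Obviously Q(γ) ⊆ Q(√39, √105), and [Q(√39, √105):Q] = 4 (since 39, 105 are distinct squarefree integers > 1 with 4095 not a perfect square). To show equality we compute the minimal polynomial of γ. From γ = √39 + √105: γ^2 = 39 + 2√(4095) + 105 = 144 + 2√(4095), so γ^2 - 144 = 2√(4095); squaring, (γ^2 - 144)^2 = 4·4095, i.e. γ^4 - 288γ^2 + 20736 - 16380 = 0, i.e. γ^4 - 288γ^2 + 4356 = 0. So γ is a root of x^4 - 288x^2 + 4356. This polynomial is irreducible over Q: it has no rational root (each ±√39 ± √105 is irrational), and any factorization into two quadratics over Q would force √(4095) ∈ Q (pairing opposite roots) or √39, √105 ∈ Q (other pairings), all impossible. Hence [Q(γ):Q] = 4 = [Q(√39, √105):Q], so Q(γ) = Q(√39, √105).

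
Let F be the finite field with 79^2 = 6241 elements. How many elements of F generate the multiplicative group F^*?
There are φ(6240) = 1536 primitive elements

F_q^* is cyclic of order q - 1 = 6240. A cyclic group of order m has exactly φ(m) generators. Here m = 6240 = 2^5 · 3 · 5 · 13, so the number of primitive elements is φ(6240) = 1536.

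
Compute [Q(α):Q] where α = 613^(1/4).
[Q(α):Q] = 4

α is a root of x^4 - 613. By Eisenstein's criterion at the prime p = 613 (which divides the constant term 613 but p^2 = 375769 does not, since 613 is squarefree), x^4 - 613 is irreducible over Q. Hence [Q(α):Q] = 4.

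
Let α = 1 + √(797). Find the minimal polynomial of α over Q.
m_α(x) = x^2 - 2x - 796

From α - 1 = √(797), squaring gives (α - 1)^2 = 797, i.e. α^2 - 2α + 1 = 797, so α^2 - 2α - 796 = 0. The discriminant of x^2 - 2x - 796 is (-2)^2 - 4·(-796) = 4 + 3184 = 3188, and 4·(797) is not a perfect square in Q since 797 is squarefree and ≠ 1. Hence x^2 - 2x - 796 is irreducible over Q and is the minimal polynomial of α.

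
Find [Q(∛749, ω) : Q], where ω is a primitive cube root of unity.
[Q(∛749, ω) : Q] = 6

[Q(∛749):Q] = 3 (min poly x^3 - 749, irreducible since 749 is not a perfect cube). [Q(ω):Q] = 2 (min poly x^2 + x + 1). Since Q(∛749) ⊂ R and ω ∉ R, we have ω ∉ Q(∛749), so x^2 + x + 1 remains irreducible over Q(∛749) and [Q(∛749, ω) : Q(∛749)] = 2. By the tower law, [Q(∛749, ω) : Q] = 3 · 2 = 6. (In fact Q(∛749, ω) is the splitting field of x^3 - 749 over Q.)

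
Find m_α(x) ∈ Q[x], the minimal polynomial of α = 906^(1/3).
m_α(x) = x^3 - 906

α satisfies α^3 = 906, so x^3 - 906 annihilates α. By the rational root test, a rational root p/q (in lowest terms) of x^3 - 906 would satisfy p^3 = 906 q^3, forcing q = 1 and p^3 = 906; but 906 is not a perfect cube, contradiction. A monic cubic over Q with no rational root is irreducible (any nontrivial factorization would include a linear factor). Hence x^3 - 906 is the minimal polynomial of α, and in particular [Q(α):Q] = 3.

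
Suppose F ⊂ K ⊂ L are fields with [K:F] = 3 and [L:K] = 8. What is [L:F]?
[L:F] = 24

The tower law says that for any tower of field extensions F ⊂ K ⊂ L with finite degrees, [L:F] = [L:K] · [K:F]. Here this gives [L:F] = 8 · 3 = 24.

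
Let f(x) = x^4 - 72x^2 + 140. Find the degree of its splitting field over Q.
[K : Q] = 4

Solving the quadratic in x^2: x^2 = (72 ± √(72^2 - 4·140))/2 = (72 ± √4624)/2 = (72 ± 68)/2, giving x^2 = 70 or x^2 = 2. So f(x) = (x^2 - 70)(x^2 - 2) and the roots of f are ±√70, ±√2. Hence the splitting field is K = Q(√70, √2). Since 70 and 2 are distinct squarefree integers > 1, their product 140 is not a perfect square, so √2 ∉ Q(√70). By the tower law [K:Q] = [Q(√70,√2):Q(√70)] · [Q(√70):Q] = 2 · 2 = 4.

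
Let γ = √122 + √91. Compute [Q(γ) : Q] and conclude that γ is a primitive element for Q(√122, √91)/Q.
[Q(γ) : Q] = 4 (equivalently, Q(γ) = Q(√122, √91))

Obviously Q(γ) ⊆ Q(√122, √91), and [Q(√122, √91):Q] = 4 (since 122, 91 are distinct squarefree integers > 1 with 11102 not a perfect square). To show equality we compute the minimal polynomial of γ. From γ = √122 + √91: γ^2 = 122 + 2√(11102) + 91 = 213 + 2√(11102), so γ^2 - 213 = 2√(11102); squaring, (γ^2 - 213)^2 = 4·11102, i.e. γ^4 - 426γ^2 + 45369 - 44408 = 0, i.e. γ^4 - 426γ^2 + 961 = 0. So γ is a root of x^4 - 426x^2 + 961. This polynomial is irreducible over Q: it has no rational root (each ±√122 ± √91 is irrational), and any factorization into two quadratics over Q would force √(11102) ∈ Q (pairing opposite roots) or √122, √91 ∈ Q (other pairings), all impossible. Hence [Q(γ):Q] = 4 = [Q(√122, √91):Q], so Q(γ) = Q(√122, √91).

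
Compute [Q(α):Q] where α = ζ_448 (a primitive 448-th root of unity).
[Q(α):Q] = 192

The minimal polynomial of ζ_448 over Q is the 448-th cyclotomic polynomial Φ_448(x), which is irreducible over Q and has degree φ(448) = 192. Hence [Q(α):Q] = φ(448) = 192.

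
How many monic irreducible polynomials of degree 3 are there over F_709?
There are 118800040 monic irreducible polynomials of degree 3 over F_709

Each element of F_{709^3} that lies in no proper subfield is a root of exactly one monic irreducible of degree 3 over F_709, and each such polynomial has 3 distinct roots in F_{709^3}. By Möbius inversion the count is N_709(3) = (1/3) Σ_{d|3} μ(3/d) · 709^d = (1/3)(μ(3)·709^1 + μ(1)·709^3) = 356400120/3 = 118800040.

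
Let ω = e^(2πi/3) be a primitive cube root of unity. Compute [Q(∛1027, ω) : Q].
[Q(∛1027, ω) : Q] = 6

[Q(∛1027):Q] = 3 (min poly x^3 - 1027, irreducible since 1027 is not a perfect cube). [Q(ω):Q] = 2 (min poly x^2 + x + 1). Since Q(∛1027) ⊂ R and ω ∉ R, we have ω ∉ Q(∛1027), so x^2 + x + 1 remains irreducible over Q(∛1027) and [Q(∛1027, ω) : Q(∛1027)] = 2. By the tower law, [Q(∛1027, ω) : Q] = 3 · 2 = 6. (In fact Q(∛1027, ω) is the splitting field of x^3 - 1027 over Q.)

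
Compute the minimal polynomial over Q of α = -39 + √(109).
m_α(x) = x^2 + 78x + 1412

From α + 39 = √(109), squaring gives (α + 39)^2 = 109, i.e. α^2 + 78α + 1521 = 109, so α^2 + 78α + 1412 = 0. The discriminant of x^2 + 78x + 1412 is (78)^2 - 4·(1412) = 6084 - 5648 = 436, and 4·(109) is not a perfect square in Q since 109 is squarefree and ≠ 1. Hence x^2 + 78x + 1412 is irreducible over Q and is the minimal polynomial of α.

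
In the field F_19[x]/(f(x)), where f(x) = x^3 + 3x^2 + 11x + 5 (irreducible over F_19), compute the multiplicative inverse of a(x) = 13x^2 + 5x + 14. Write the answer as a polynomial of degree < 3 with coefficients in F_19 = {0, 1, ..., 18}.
a(x)^(-1) ≡ 2x^2 + 16x + 8 (mod f(x))

Since f is irreducible over F_19, F_19[x]/(f) is a field and a(x) ≠ 0 has an inverse. Apply the extended Euclidean algorithm to f(x) and a(x) in F_19[x]: f(x) = (3x + 2)·a(x) + (16x + 15);  a(x) = (2x + 2)·(16x + 15) + (3). The last nonzero remainder is the constant 3 = gcd(f, a) in F_19. Back-substituting through the division chain expresses 3 = s(x)·a(x) + t(x)·f(x) with s(x) ≡ 6x^2 + 10x + 5 (mod f), so (6x^2 + 10x + 5)·a(x) ≡ 3 (mod f). Multiplying by 3^(-1) ≡ 13 in F_19 gives a(x)^(-1) ≡ 13·(6x^2 + 10x + 5) ≡ 2x^2 + 16x + 8 (mod f). Check: (13x^2 + 5x + 14)·(2x^2 + 16x + 8) = 7x^4 + 9x^3 + 3x^2 + 17x + 17 ≡ 1 (mod x^3 + 3x^2 + 11x + 5).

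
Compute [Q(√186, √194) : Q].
[Q(√186, √194) : Q] = 4

[Q(√186):Q] = 2 (min poly x^2 - 186, irreducible since 186 is squarefree > 1). For the top step, suppose √194 ∈ Q(√186), say √194 = c + d√186 with c, d ∈ Q. Squaring: 194 = c^2 + 186d^2 + 2cd√186. Since √186 ∉ Q this forces 2cd = 0. If d = 0 then √194 = c ∈ Q, contradicting 194 squarefree > 1. If c = 0 then 194 = 186d^2, so 186·194 = (186d)^2 is a perfect square in Q — but 186·194 = 36084 is not a perfect square (since 186 and 194 are distinct squarefree integers). Contradiction. Hence √194 ∉ Q(√186), so x^2 - 194 stays irreducible over Q(√186) and [Q(√186, √194) : Q(√186)] = 2. By the tower law, [Q(√186, √194) : Q] = 2 · 2 = 4.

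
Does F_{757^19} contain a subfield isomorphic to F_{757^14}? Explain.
No: F_{757^14} is not a subfield of F_{757^19}

F_{p^m} embeds in F_{p^n} iff m | n. Here 14 ∤ 19 (since 19 = 1·14 + 5 with remainder 5 ≠ 0), so F_{757^14} is not a subfield of F_{757^19}. Equivalently: if it were, the tower law would give 14 = [F_{757^14}:F_757] dividing [F_{757^19}:F_757] = 19, contradiction.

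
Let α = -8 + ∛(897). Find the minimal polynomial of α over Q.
m_α(x) = x^3 + 24x^2 + 192x - 385

Set β = α + 8 = ∛(897), so β^3 = 897. Then (α + 8)^3 - 897 = 0, i.e. α is a root of g(x) = (x + 8)^3 - 897 = x^3 + 24x^2 + 192x - 385. Since g(x) = h(x + 8) where h(x) = x^3 - 897, and h is irreducible over Q (because 897 is not a perfect cube, so h has no rational root, and a monic cubic with no rational root is irreducible), g is also irreducible (irreducibility is preserved under the substitution x → x + 8). Hence m_α(x) = x^3 + 24x^2 + 192x - 385.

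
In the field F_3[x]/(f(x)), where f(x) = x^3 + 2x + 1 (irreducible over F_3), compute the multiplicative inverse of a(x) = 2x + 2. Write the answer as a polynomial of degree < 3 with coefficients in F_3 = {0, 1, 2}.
a(x)^(-1) ≡ x^2 + 2x (mod f(x))

Since f is irreducible over F_3, F_3[x]/(f) is a field and a(x) ≠ 0 has an inverse. Apply the extended Euclidean algorithm to f(x) and a(x) in F_3[x]: f(x) = (2x^2 + x)·a(x) + (1). The last nonzero remainder is the constant 1 = gcd(f, a) in F_3. Back-substituting through the division chain expresses 1 = s(x)·a(x) + t(x)·f(x) with s(x) ≡ x^2 + 2x (mod f), so a(x)^(-1) ≡ s(x) = x^2 + 2x (mod f). Check: (2x + 2)·(x^2 + 2x) = 2x^3 + x ≡ 1 (mod x^3 + 2x + 1).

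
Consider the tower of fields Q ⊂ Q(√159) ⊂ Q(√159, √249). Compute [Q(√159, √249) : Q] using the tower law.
[Q(√159, √249) : Q] = 4

[Q(√159):Q] = 2 (min poly x^2 - 159, irreducible since 159 is squarefree > 1). For the top step, suppose √249 ∈ Q(√159), say √249 = c + d√159 with c, d ∈ Q. Squaring: 249 = c^2 + 159d^2 + 2cd√159. Since √159 ∉ Q this forces 2cd = 0. If d = 0 then √249 = c ∈ Q, contradicting 249 squarefree > 1. If c = 0 then 249 = 159d^2, so 159·249 = (159d)^2 is a perfect square in Q — but 159·249 = 39591 is not a perfect square (since 159 and 249 are distinct squarefree integers). Contradiction. Hence √249 ∉ Q(√159), so x^2 - 249 stays irreducible over Q(√159) and [Q(√159, √249) : Q(√159)] = 2. By the tower law, [Q(√159, √249) : Q] = 2 · 2 = 4.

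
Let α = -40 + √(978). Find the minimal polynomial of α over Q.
m_α(x) = x^2 + 80x + 622

From α + 40 = √(978), squaring gives (α + 40)^2 = 978, i.e. α^2 + 80α + 1600 = 978, so α^2 + 80α + 622 = 0. The discriminant of x^2 + 80x + 622 is (80)^2 - 4·(622) = 6400 - 2488 = 3912, and 4·(978) is not a perfect square in Q since 978 is squarefree and ≠ 1. Hence x^2 + 80x + 622 is irreducible over Q and is the minimal polynomial of α.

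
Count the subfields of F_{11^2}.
F_{11^2} has 2 subfields

The subfields of F_{p^n} are exactly the fields F_{p^d} for d | n (each is the fixed field of the unique index-d subgroup of Gal(F_{p^n}/F_p) ≅ Z/nZ). The divisors of n = 2 are {1, 2}, giving 2 subfields: F_{11^1}, F_{11^2}.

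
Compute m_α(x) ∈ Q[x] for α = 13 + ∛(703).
m_α(x) = x^3 - 39x^2 + 507x - 2900

Set β = α - 13 = ∛(703), so β^3 = 703. Then (α - 13)^3 - 703 = 0, i.e. α is a root of g(x) = (x - 13)^3 - 703 = x^3 - 39x^2 + 507x - 2900. Since g(x) = h(x - 13) where h(x) = x^3 - 703, and h is irreducible over Q (because 703 is not a perfect cube, so h has no rational root, and a monic cubic with no rational root is irreducible), g is also irreducible (irreducibility is preserved under the substitution x → x - 13). Hence m_α(x) = x^3 - 39x^2 + 507x - 2900.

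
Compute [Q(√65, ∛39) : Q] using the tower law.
[Q(√65, ∛39) : Q] = 6

Let L = Q(√65, ∛39). Since Q(√65) ⊂ L and [Q(√65):Q] = 2, the tower law gives 2 | [L:Q]. Likewise Q(∛39) ⊂ L with [Q(∛39):Q] = 3 (because 39 is not a perfect cube), so 3 | [L:Q]. As gcd(2,3) = 1, [L:Q] is divisible by 6. Conversely L is generated over Q by √65 and ∛39, so [L:Q] ≤ 2·3 = 6. Therefore [Q(√65, ∛39) : Q] = 6.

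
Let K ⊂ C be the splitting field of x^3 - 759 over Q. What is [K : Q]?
[K : Q] = 6

The roots of x^3 - 759 are ∛759, ω∛759, ω^2∛759 where ω = e^(2πi/3) is a primitive cube root of unity, so K = Q(∛759, ω). Now [Q(∛759):Q] = 3 (since 759 is not a perfect cube, x^3 - 759 is irreducible) and [Q(ω):Q] = 2. Both 2 and 3 divide [K:Q], and [K:Q] ≤ 3·2 = 6, so [K:Q] = 6. (Equivalently: Q(∛759) ⊂ R but ω ∉ R, so [K : Q(∛759)] = 2.)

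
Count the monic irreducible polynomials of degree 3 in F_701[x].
There are 114823800 monic irreducible polynomials of degree 3 over F_701

Each element of F_{701^3} that lies in no proper subfield is a root of exactly one monic irreducible of degree 3 over F_701, and each such polynomial has 3 distinct roots in F_{701^3}. By Möbius inversion the count is N_701(3) = (1/3) Σ_{d|3} μ(3/d) · 701^d = (1/3)(μ(3)·701^1 + μ(1)·701^3) = 344471400/3 = 114823800.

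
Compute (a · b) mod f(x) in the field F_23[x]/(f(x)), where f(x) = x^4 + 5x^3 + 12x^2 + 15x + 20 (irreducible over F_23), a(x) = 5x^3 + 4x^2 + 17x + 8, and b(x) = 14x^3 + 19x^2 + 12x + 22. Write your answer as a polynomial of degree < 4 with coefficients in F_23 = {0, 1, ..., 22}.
a · b ≡ 22x^3 + 5x^2 + 11x + 15 (mod f(x))

Multiply in F_23[x]: a(x)·b(x) = (5x^3 + 4x^2 + 17x + 8)·(14x^3 + 19x^2 + 12x + 22) = x^6 + 13x^5 + 6x^4 + 18x^3 + 7x^2 + 10x + 15. This has degree ≥ 4, so divide by f(x) over F_23: x^6 + 13x^5 + 6x^4 + 18x^3 + 7x^2 + 10x + 15 = (x^2 + 8x)·(x^4 + 5x^3 + 12x^2 + 15x + 20) + (22x^3 + 5x^2 + 11x + 15). Hence a·b ≡ 22x^3 + 5x^2 + 11x + 15 (mod f). (F_23[x]/(f) is a field with 23^4 = 279841 elements since f is irreducible of degree 4.)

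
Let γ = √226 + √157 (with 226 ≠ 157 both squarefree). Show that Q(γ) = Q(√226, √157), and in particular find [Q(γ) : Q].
[Q(γ) : Q] = 4 (equivalently, Q(γ) = Q(√226, √157))

Obviously Q(γ) ⊆ Q(√226, √157), and [Q(√226, √157):Q] = 4 (since 226, 157 are distinct squarefree integers > 1 with 35482 not a perfect square). To show equality we compute the minimal polynomial of γ. From γ = √226 + √157: γ^2 = 226 + 2√(35482) + 157 = 383 + 2√(35482), so γ^2 - 383 = 2√(35482); squaring, (γ^2 - 383)^2 = 4·35482, i.e. γ^4 - 766γ^2 + 146689 - 141928 = 0, i.e. γ^4 - 766γ^2 + 4761 = 0. So γ is a root of x^4 - 766x^2 + 4761. This polynomial is irreducible over Q: it has no rational root (each ±√226 ± √157 is irrational), and any factorization into two quadratics over Q would force √(35482) ∈ Q (pairing opposite roots) or √226, √157 ∈ Q (other pairings), all impossible. Hence [Q(γ):Q] = 4 = [Q(√226, √157):Q], so Q(γ) = Q(√226, √157).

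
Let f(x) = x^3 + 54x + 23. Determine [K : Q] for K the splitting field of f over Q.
[K : Q] = 6

By the rational root test, any rational root of the monic integer polynomial f(x) = x^3 + 54x + 23 must be an integer dividing the constant term 23, i.e. one of ±{1, 23}. Evaluating: f(1) = 78, f(-1) = -32, f(23) = 13432, f(-23) = -13386; none is 0, so f has no rational root and is therefore irreducible over Q (a cubic with no linear factor over a field is irreducible). For an irreducible cubic, the Galois group is A_3 or S_3 according as the discriminant disc(f) = -4a^3 - 27b^2 = -4·(54)^3 - 27·(23)^2 = -644139 is or is not a square in Q. Here disc(f) = -644139 is not a perfect square in Q, so the Galois group of f over Q is not contained in A_3 and must be all of S_3. The splitting field has degree |S_3| = 6 over Q, so [K : Q] = 6.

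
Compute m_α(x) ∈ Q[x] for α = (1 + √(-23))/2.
m_α(x) = x^2 - x + 6

From 2α - 1 = √(-23), squaring gives (2α - 1)^2 = -23, i.e. 4α^2 - 4α + 1 = -23, so α^2 - α + (1 + 23)/4 = 0. Since -23 ≡ 1 (mod 4), (1 + 23)/4 = 6 ∈ Z. The polynomial x^2 - x + 6 has discriminant 1 - 4·(6) = -23, which is not a perfect square in Q (d = -23 is squarefree and ≠ 1), so x^2 - x + 6 is irreducible over Q. It is the minimal polynomial of α.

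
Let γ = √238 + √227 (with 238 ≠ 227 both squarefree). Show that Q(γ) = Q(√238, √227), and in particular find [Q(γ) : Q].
[Q(γ) : Q] = 4 (equivalently, Q(γ) = Q(√238, √227))

Obviously Q(γ) ⊆ Q(√238, √227), and [Q(√238, √227):Q] = 4 (since 238, 227 are distinct squarefree integers > 1 with 54026 not a perfect square). To show equality we compute the minimal polynomial of γ. From γ = √238 + √227: γ^2 = 238 + 2√(54026) + 227 = 465 + 2√(54026), so γ^2 - 465 = 2√(54026); squaring, (γ^2 - 465)^2 = 4·54026, i.e. γ^4 - 930γ^2 + 216225 - 216104 = 0, i.e. γ^4 - 930γ^2 + 121 = 0. So γ is a root of x^4 - 930x^2 + 121. This polynomial is irreducible over Q: it has no rational root (each ±√238 ± √227 is irrational), and any factorization into two quadratics over Q would force √(54026) ∈ Q (pairing opposite roots) or √238, √227 ∈ Q (other pairings), all impossible. Hence [Q(γ):Q] = 4 = [Q(√238, √227):Q], so Q(γ) = Q(√238, √227).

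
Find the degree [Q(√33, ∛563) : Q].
[Q(√33, ∛563) : Q] = 6

Let L = Q(√33, ∛563). Since Q(√33) ⊂ L and [Q(√33):Q] = 2, the tower law gives 2 | [L:Q]. Likewise Q(∛563) ⊂ L with [Q(∛563):Q] = 3 (because 563 is not a perfect cube), so 3 | [L:Q]. As gcd(2,3) = 1, [L:Q] is divisible by 6. Conversely L is generated over Q by √33 and ∛563, so [L:Q] ≤ 2·3 = 6. Therefore [Q(√33, ∛563) : Q] = 6.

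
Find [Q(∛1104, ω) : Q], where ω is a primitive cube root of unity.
[Q(∛1104, ω) : Q] = 6

[Q(∛1104):Q] = 3 (min poly x^3 - 1104, irreducible since 1104 is not a perfect cube). [Q(ω):Q] = 2 (min poly x^2 + x + 1). Since Q(∛1104) ⊂ R and ω ∉ R, we have ω ∉ Q(∛1104), so x^2 + x + 1 remains irreducible over Q(∛1104) and [Q(∛1104, ω) : Q(∛1104)] = 2. By the tower law, [Q(∛1104, ω) : Q] = 3 · 2 = 6. (In fact Q(∛1104, ω) is the splitting field of x^3 - 1104 over Q.)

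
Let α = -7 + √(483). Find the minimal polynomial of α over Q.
m_α(x) = x^2 + 14x - 434

From α + 7 = √(483), squaring gives (α + 7)^2 = 483, i.e. α^2 + 14α + 49 = 483, so α^2 + 14α - 434 = 0. The discriminant of x^2 + 14x - 434 is (14)^2 - 4·(-434) = 196 + 1736 = 1932, and 4·(483) is not a perfect square in Q since 483 is squarefree and ≠ 1. Hence x^2 + 14x - 434 is irreducible over Q and is the minimal polynomial of α.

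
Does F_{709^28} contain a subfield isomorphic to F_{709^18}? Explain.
No: F_{709^18} is not a subfield of F_{709^28}

F_{p^m} embeds in F_{p^n} iff m | n. Here 18 ∤ 28 (since 28 = 1·18 + 10 with remainder 10 ≠ 0), so F_{709^18} is not a subfield of F_{709^28}. Equivalently: if it were, the tower law would give 18 = [F_{709^18}:F_709] dividing [F_{709^28}:F_709] = 28, contradiction.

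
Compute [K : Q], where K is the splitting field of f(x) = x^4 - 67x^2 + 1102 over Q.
[K : Q] = 4

Solving the quadratic in x^2: x^2 = (67 ± √(67^2 - 4·1102))/2 = (67 ± √81)/2 = (67 ± 9)/2, giving x^2 = 29 or x^2 = 38. So f(x) = (x^2 - 29)(x^2 - 38) and the roots of f are ±√29, ±√38. Hence the splitting field is K = Q(√29, √38). Since 29 and 38 are distinct squarefree integers > 1, their product 1102 is not a perfect square, so √38 ∉ Q(√29). By the tower law [K:Q] = [Q(√29,√38):Q(√29)] · [Q(√29):Q] = 2 · 2 = 4.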